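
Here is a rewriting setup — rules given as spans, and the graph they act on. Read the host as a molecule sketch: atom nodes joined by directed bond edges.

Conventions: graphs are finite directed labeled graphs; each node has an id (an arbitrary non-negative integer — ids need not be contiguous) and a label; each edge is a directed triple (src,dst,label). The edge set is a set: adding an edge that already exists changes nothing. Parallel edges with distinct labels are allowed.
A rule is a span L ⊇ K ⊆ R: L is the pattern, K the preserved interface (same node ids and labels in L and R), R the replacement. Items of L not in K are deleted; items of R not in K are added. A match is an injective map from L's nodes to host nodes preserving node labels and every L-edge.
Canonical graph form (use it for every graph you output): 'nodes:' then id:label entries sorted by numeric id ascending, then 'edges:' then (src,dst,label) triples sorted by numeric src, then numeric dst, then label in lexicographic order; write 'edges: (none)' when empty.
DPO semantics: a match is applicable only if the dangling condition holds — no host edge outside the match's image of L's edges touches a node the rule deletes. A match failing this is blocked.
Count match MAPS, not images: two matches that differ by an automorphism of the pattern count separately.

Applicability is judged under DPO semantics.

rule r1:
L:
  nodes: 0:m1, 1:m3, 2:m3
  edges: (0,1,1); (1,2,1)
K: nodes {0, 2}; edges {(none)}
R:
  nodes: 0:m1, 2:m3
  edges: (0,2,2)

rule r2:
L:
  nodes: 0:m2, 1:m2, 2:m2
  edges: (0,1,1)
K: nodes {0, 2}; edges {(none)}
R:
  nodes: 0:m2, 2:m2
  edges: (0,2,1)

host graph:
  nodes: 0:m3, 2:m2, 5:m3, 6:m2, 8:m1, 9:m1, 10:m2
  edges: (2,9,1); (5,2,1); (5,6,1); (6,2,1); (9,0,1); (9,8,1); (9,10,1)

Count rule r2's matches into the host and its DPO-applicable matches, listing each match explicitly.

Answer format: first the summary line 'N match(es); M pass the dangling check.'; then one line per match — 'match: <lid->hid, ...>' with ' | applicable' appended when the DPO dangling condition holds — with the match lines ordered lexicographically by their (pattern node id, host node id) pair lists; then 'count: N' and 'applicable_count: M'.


1 match(es); 0 pass the dangling check.
match: 0->6, 1->2, 2->10
count: 1
applicable_count: 0


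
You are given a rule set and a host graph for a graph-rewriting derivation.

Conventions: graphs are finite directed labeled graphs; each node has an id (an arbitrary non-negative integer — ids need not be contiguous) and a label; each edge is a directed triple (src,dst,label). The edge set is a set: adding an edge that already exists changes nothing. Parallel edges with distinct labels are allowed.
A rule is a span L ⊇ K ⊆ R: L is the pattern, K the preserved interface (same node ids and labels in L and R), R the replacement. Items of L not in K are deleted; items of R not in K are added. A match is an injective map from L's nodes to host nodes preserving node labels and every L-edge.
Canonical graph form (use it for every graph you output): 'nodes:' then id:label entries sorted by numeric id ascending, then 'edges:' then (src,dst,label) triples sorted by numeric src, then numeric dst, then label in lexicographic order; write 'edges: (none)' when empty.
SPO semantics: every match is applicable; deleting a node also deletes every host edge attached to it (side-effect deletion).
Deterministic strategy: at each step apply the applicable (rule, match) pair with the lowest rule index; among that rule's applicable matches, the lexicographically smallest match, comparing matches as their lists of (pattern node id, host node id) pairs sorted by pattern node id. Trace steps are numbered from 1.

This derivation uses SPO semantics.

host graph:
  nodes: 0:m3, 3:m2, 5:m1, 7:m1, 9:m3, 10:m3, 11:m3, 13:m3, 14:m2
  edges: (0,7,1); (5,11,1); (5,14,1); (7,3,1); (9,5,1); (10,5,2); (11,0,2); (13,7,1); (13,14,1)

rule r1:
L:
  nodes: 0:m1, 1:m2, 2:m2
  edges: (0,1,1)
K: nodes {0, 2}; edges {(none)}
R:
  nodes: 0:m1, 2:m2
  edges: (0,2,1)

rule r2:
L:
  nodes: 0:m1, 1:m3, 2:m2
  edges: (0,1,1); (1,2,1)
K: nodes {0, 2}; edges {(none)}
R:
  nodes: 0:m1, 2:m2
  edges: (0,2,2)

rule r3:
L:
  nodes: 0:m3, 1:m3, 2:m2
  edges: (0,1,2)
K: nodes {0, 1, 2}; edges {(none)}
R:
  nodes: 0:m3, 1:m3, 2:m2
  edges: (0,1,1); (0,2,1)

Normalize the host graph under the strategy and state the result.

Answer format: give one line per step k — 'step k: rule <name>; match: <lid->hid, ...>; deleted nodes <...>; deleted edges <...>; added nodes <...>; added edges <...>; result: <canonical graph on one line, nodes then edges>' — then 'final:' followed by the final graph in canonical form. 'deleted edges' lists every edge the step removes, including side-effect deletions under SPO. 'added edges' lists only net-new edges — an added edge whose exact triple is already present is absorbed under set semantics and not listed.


step 1: rule r1; match: 0->5, 1->14, 2->3; deleted nodes 14; deleted edges (5,14,1); (13,14,1); added nodes (none); added edges (5,3,1); result: nodes: 0:m3, 3:m2, 5:m1, 7:m1, 9:m3, 10:m3, 11:m3, 13:m3 edges: (0,7,1); (5,3,1); (5,11,1); (7,3,1); (9,5,1); (10,5,2); (11,0,2); (13,7,1)
step 2: rule r3; match: 0->11, 1->0, 2->3; deleted nodes (none); deleted edges (11,0,2); added nodes (none); added edges (11,0,1); (11,3,1); result: nodes: 0:m3, 3:m2, 5:m1, 7:m1, 9:m3, 10:m3, 11:m3, 13:m3 edges: (0,7,1); (5,3,1); (5,11,1); (7,3,1); (9,5,1); (10,5,2); (11,0,1); (11,3,1); (13,7,1)
step 3: rule r2; match: 0->5, 1->11, 2->3; deleted nodes 11; deleted edges (5,11,1); (11,0,1); (11,3,1); added nodes (none); added edges (5,3,2); result: nodes: 0:m3, 3:m2, 5:m1, 7:m1, 9:m3, 10:m3, 13:m3 edges: (0,7,1); (5,3,1); (5,3,2); (7,3,1); (9,5,1); (10,5,2); (13,7,1)
final:
nodes: 0:m3, 3:m2, 5:m1, 7:m1, 9:m3, 10:m3, 13:m3
edges: (0,7,1); (5,3,1); (5,3,2); (7,3,1); (9,5,1); (10,5,2); (13,7,1)


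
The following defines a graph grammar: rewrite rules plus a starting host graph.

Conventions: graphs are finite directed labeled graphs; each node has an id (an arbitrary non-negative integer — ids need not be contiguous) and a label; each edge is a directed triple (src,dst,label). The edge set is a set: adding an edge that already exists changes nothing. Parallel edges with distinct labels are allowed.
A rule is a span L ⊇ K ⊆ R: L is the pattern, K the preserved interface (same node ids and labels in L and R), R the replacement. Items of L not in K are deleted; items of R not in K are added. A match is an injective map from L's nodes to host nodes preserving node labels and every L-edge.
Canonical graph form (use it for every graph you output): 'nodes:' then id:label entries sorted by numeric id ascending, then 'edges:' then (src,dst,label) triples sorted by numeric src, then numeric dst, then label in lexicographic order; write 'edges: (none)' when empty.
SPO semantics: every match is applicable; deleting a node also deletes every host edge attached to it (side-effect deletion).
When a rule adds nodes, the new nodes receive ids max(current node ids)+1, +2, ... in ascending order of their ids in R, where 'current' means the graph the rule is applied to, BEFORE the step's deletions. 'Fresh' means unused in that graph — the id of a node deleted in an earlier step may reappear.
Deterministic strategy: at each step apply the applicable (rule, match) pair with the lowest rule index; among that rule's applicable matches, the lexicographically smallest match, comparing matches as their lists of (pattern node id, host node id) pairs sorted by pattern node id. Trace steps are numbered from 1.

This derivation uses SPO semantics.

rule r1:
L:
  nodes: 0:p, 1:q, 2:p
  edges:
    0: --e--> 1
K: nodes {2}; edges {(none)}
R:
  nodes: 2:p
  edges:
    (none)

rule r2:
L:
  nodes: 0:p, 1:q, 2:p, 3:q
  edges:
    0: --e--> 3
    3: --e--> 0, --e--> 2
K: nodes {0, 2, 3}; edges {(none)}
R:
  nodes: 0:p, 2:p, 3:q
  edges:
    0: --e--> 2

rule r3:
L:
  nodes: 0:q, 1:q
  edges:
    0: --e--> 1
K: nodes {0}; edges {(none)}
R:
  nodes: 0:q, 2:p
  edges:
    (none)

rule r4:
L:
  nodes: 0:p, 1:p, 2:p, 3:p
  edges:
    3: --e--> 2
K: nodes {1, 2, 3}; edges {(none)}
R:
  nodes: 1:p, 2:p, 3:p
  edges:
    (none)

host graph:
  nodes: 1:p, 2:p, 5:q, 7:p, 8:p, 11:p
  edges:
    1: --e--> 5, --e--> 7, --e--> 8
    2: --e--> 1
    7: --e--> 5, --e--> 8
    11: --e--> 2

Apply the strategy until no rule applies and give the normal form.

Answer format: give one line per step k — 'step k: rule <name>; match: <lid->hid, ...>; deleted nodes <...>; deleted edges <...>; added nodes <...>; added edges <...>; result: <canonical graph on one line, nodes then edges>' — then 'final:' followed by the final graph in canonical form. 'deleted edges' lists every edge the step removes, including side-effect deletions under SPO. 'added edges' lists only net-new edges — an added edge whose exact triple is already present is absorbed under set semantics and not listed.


step 1: rule r1; match: 0->1, 1->5, 2->2; deleted nodes 1, 5; deleted edges (1,5,e); (1,7,e); (1,8,e); (2,1,e); (7,5,e); added nodes (none); added edges (none); result: nodes: 2:p, 7:p, 8:p, 11:p edges: (7,8,e); (11,2,e)
step 2: rule r4; match: 0->2, 1->11, 2->8, 3->7; deleted nodes 2; deleted edges (7,8,e); (11,2,e); added nodes (none); added edges (none); result: nodes: 7:p, 8:p, 11:p edges: (none)
final:
nodes: 7:p, 8:p, 11:p
edges: (none)


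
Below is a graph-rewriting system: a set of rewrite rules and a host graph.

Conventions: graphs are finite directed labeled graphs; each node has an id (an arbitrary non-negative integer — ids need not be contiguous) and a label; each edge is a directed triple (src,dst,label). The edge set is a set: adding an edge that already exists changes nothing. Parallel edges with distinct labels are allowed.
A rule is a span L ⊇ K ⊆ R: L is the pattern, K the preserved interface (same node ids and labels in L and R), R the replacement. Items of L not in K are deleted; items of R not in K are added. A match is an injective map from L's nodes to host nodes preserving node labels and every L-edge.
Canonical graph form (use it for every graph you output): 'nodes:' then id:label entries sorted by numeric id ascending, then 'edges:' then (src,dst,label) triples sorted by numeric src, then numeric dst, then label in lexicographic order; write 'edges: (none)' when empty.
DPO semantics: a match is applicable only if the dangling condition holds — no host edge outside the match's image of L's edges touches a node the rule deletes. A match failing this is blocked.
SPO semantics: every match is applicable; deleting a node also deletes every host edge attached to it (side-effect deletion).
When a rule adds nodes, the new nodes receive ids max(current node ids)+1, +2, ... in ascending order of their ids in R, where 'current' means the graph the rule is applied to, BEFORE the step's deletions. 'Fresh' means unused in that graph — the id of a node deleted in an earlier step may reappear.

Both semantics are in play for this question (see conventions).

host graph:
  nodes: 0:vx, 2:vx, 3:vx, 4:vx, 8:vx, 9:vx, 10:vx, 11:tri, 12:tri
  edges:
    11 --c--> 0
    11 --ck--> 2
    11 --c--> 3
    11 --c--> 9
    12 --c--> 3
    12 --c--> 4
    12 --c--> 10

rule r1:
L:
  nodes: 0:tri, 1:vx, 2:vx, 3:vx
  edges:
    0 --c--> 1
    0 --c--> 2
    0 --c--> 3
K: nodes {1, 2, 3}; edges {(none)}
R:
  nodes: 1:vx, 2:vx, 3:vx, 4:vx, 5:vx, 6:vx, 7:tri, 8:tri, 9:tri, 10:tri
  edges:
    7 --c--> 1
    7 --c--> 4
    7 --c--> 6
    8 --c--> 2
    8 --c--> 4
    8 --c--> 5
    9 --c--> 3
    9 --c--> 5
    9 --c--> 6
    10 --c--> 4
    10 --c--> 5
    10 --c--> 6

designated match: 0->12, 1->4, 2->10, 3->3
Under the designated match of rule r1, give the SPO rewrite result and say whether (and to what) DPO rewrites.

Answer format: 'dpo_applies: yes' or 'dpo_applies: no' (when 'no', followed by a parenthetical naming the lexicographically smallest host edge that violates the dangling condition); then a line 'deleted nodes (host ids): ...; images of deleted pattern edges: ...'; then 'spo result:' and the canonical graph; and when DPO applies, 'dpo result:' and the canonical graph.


dpo_applies: yes
deleted nodes (host ids): 12; images of deleted pattern edges: (12,3,c); (12,4,c); (12,10,c)
spo result:
nodes: 0:vx, 2:vx, 3:vx, 4:vx, 8:vx, 9:vx, 10:vx, 11:tri, 13:vx, 14:vx, 15:vx, 16:tri, 17:tri, 18:tri, 19:tri
edges: (11,0,c); (11,2,ck); (11,3,c); (11,9,c); (16,4,c); (16,13,c); (16,15,c); (17,10,c); (17,13,c); (17,14,c); (18,3,c); (18,14,c); (18,15,c); (19,13,c); (19,14,c); (19,15,c)
dpo result:
nodes: 0:vx, 2:vx, 3:vx, 4:vx, 8:vx, 9:vx, 10:vx, 11:tri, 13:vx, 14:vx, 15:vx, 16:tri, 17:tri, 18:tri, 19:tri
edges: (11,0,c); (11,2,ck); (11,3,c); (11,9,c); (16,4,c); (16,13,c); (16,15,c); (17,10,c); (17,13,c); (17,14,c); (18,3,c); (18,14,c); (18,15,c); (19,13,c); (19,14,c); (19,15,c)


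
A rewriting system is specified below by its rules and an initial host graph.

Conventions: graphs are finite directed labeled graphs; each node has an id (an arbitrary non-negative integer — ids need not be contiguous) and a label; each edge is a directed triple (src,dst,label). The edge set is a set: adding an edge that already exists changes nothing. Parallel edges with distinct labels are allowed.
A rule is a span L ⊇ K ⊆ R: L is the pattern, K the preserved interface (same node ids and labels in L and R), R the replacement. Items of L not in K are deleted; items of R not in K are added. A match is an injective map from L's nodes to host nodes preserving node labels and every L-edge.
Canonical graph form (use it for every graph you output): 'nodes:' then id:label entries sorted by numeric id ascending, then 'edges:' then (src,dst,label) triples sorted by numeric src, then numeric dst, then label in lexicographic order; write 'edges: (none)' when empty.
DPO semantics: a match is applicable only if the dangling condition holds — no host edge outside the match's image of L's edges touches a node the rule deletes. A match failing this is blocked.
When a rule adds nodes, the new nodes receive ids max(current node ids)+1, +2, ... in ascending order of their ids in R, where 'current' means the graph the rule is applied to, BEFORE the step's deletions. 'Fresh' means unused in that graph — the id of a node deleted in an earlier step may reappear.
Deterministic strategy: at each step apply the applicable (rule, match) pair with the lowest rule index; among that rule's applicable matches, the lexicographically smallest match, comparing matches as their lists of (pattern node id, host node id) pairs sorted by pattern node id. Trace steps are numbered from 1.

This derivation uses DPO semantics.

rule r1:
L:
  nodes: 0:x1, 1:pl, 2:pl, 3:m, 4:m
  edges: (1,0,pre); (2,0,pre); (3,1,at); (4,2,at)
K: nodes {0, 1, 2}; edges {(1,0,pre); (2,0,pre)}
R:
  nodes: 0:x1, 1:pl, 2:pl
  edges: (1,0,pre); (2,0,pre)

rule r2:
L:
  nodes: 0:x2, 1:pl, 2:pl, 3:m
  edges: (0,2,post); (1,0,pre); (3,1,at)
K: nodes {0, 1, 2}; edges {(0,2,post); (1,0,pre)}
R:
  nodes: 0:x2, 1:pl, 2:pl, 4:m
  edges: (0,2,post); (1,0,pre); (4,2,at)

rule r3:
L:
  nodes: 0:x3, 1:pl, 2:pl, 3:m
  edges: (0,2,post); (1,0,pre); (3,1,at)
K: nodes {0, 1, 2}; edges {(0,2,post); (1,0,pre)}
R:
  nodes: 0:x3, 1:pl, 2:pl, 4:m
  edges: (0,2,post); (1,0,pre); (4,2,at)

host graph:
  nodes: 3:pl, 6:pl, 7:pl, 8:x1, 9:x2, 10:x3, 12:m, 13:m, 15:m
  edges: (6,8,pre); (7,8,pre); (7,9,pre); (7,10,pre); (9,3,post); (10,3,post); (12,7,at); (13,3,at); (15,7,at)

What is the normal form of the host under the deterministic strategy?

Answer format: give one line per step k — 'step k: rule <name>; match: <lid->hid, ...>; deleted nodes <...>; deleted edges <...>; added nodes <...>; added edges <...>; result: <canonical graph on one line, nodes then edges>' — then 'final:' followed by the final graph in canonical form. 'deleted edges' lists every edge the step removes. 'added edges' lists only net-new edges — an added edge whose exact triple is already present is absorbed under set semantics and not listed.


step 1: rule r2; match: 0->9, 1->7, 2->3, 3->12; deleted nodes 12; deleted edges (12,7,at); added nodes 16; added edges (16,3,at); result: nodes: 3:pl, 6:pl, 7:pl, 8:x1, 9:x2, 10:x3, 13:m, 15:m, 16:m edges: (6,8,pre); (7,8,pre); (7,9,pre); (7,10,pre); (9,3,post); (10,3,post); (13,3,at); (15,7,at); (16,3,at)
step 2: rule r2; match: 0->9, 1->7, 2->3, 3->15; deleted nodes 15; deleted edges (15,7,at); added nodes 17; added edges (17,3,at); result: nodes: 3:pl, 6:pl, 7:pl, 8:x1, 9:x2, 10:x3, 13:m, 16:m, 17:m edges: (6,8,pre); (7,8,pre); (7,9,pre); (7,10,pre); (9,3,post); (10,3,post); (13,3,at); (16,3,at); (17,3,at)
final:
nodes: 3:pl, 6:pl, 7:pl, 8:x1, 9:x2, 10:x3, 13:m, 16:m, 17:m
edges: (6,8,pre); (7,8,pre); (7,9,pre); (7,10,pre); (9,3,post); (10,3,post); (13,3,at); (16,3,at); (17,3,at)


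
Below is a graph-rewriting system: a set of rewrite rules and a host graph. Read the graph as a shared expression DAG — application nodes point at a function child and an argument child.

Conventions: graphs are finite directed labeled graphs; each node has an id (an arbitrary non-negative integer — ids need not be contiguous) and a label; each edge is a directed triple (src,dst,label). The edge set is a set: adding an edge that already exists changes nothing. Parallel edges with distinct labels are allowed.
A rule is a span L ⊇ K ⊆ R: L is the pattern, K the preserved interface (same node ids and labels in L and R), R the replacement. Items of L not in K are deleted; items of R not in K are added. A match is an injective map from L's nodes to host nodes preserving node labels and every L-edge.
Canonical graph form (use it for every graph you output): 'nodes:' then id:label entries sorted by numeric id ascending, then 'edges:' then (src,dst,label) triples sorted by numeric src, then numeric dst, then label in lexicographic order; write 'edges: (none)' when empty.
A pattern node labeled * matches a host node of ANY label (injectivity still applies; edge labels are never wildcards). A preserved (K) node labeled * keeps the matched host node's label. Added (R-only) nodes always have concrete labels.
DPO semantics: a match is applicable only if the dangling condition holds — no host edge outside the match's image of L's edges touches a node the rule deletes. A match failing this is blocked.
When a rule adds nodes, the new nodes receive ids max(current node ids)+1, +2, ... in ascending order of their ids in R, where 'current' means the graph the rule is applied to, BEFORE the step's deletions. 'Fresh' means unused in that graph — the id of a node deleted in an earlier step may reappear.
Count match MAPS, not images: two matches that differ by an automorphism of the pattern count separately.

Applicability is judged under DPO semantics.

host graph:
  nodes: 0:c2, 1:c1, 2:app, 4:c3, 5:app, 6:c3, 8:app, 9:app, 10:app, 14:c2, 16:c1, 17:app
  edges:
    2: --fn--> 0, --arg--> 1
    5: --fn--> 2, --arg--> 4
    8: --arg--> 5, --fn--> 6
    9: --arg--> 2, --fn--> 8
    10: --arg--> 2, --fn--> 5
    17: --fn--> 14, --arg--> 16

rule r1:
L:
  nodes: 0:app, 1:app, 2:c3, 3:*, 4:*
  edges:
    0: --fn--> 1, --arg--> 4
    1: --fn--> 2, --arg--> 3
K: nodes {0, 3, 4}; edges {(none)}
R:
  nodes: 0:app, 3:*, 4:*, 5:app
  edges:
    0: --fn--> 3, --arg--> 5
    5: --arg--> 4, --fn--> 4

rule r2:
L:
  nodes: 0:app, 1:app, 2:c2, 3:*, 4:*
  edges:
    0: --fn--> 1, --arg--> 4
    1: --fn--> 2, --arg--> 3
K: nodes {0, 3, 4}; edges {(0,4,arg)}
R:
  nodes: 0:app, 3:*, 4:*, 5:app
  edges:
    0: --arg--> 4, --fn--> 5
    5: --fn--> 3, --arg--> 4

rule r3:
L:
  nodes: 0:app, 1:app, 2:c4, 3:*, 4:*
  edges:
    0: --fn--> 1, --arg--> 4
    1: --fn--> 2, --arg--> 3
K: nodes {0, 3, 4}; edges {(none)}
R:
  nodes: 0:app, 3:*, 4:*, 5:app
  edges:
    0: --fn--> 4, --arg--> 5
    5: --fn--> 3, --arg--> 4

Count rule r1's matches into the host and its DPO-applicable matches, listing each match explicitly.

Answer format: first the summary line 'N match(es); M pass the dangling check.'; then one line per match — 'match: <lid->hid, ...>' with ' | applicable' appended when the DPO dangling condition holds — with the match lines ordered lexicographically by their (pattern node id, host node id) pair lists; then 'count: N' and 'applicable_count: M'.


1 match(es); 1 pass the dangling check.
match: 0->9, 1->8, 2->6, 3->5, 4->2 | applicable
count: 1
applicable_count: 1


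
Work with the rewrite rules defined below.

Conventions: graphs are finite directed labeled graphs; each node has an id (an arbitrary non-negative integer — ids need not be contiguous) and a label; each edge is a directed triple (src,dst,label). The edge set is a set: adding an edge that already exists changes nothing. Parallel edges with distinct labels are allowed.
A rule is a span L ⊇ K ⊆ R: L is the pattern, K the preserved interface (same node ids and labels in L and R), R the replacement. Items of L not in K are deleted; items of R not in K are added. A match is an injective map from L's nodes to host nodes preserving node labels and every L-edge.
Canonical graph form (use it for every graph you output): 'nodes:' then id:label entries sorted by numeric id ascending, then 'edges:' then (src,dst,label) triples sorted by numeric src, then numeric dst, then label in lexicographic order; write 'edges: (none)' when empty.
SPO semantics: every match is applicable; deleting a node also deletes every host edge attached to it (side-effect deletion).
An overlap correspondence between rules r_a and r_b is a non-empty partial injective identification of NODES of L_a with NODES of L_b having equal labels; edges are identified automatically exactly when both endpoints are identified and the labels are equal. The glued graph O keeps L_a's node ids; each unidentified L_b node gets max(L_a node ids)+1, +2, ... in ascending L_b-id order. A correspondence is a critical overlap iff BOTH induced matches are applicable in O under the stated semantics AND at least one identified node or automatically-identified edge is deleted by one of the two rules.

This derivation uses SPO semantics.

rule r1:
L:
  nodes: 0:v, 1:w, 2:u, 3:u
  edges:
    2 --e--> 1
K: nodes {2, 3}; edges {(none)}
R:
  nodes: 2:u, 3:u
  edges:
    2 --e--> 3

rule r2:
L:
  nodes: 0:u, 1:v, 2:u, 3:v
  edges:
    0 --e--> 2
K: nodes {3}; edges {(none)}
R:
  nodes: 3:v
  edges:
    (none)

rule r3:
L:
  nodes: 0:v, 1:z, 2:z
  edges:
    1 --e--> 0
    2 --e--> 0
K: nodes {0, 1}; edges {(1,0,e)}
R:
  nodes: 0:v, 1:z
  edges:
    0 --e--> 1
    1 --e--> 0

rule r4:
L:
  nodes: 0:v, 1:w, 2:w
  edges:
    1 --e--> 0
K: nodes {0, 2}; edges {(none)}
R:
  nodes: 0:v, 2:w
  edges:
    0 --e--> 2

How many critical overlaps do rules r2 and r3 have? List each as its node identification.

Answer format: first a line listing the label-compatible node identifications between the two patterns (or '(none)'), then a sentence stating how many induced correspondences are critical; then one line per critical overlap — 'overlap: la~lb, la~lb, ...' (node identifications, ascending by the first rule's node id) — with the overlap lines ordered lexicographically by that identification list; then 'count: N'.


label-compatible node identifications between L(r2) and L(r3): 1~0, 3~0
1 of the induced correspondences is a critical overlap of r2 and r3.
overlap: 1~0
count: 1


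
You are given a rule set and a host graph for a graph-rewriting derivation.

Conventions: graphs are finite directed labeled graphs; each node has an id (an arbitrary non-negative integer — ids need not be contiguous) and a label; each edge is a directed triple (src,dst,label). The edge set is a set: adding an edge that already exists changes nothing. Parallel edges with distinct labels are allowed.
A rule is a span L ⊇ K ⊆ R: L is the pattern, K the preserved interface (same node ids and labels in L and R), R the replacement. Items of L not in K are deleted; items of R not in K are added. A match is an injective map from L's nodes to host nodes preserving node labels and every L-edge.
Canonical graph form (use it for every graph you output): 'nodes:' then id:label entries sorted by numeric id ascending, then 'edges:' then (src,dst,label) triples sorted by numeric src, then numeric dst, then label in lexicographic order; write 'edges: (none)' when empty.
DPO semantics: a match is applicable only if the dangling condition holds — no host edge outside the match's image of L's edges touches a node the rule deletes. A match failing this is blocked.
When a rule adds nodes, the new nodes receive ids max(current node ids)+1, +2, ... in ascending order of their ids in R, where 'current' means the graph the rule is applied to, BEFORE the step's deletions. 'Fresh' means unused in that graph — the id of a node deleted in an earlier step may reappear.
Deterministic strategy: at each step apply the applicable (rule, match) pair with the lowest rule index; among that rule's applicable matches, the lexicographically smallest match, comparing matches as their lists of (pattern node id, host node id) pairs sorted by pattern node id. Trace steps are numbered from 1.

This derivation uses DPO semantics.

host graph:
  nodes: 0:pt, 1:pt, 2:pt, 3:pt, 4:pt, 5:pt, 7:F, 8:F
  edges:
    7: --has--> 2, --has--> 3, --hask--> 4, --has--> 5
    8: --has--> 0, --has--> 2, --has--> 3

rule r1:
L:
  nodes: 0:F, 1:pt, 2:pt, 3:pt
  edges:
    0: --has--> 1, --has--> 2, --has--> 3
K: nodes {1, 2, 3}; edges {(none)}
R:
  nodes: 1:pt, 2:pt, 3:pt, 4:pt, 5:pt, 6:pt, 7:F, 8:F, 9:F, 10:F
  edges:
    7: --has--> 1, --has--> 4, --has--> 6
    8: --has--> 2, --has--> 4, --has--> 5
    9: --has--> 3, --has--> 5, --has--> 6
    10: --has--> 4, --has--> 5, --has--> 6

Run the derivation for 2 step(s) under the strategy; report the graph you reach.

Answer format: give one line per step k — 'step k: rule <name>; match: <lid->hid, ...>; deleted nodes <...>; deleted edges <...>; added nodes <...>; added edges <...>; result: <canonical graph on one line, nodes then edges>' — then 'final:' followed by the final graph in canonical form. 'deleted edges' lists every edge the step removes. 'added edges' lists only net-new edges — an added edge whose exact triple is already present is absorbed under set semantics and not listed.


step 1: rule r1; match: 0->8, 1->0, 2->2, 3->3; deleted nodes 8; deleted edges (8,0,has); (8,2,has); (8,3,has); added nodes 9, 10, 11, 12, 13, 14, 15; added edges (12,0,has); (12,9,has); (12,11,has); (13,2,has); (13,9,has); (13,10,has); (14,3,has); (14,10,has); (14,11,has); (15,9,has); (15,10,has); (15,11,has); result: nodes: 0:pt, 1:pt, 2:pt, 3:pt, 4:pt, 5:pt, 7:F, 9:pt, 10:pt, 11:pt, 12:F, 13:F, 14:F, 15:F edges: (7,2,has); (7,3,has); (7,4,hask); (7,5,has); (12,0,has); (12,9,has); (12,11,has); (13,2,has); (13,9,has); (13,10,has); (14,3,has); (14,10,has); (14,11,has); (15,9,has); (15,10,has); (15,11,has)
step 2: rule r1; match: 0->12, 1->0, 2->9, 3->11; deleted nodes 12; deleted edges (12,0,has); (12,9,has); (12,11,has); added nodes 16, 17, 18, 19, 20, 21, 22; added edges (19,0,has); (19,16,has); (19,18,has); (20,9,has); (20,16,has); (20,17,has); (21,11,has); (21,17,has); (21,18,has); (22,16,has); (22,17,has); (22,18,has); result: nodes: 0:pt, 1:pt, 2:pt, 3:pt, 4:pt, 5:pt, 7:F, 9:pt, 10:pt, 11:pt, 13:F, 14:F, 15:F, 16:pt, 17:pt, 18:pt, 19:F, 20:F, 21:F, 22:F edges: (7,2,has); (7,3,has); (7,4,hask); (7,5,has); (13,2,has); (13,9,has); (13,10,has); (14,3,has); (14,10,has); (14,11,has); (15,9,has); (15,10,has); (15,11,has); (19,0,has); (19,16,has); (19,18,has); (20,9,has); (20,16,has); (20,17,has); (21,11,has); (21,17,has); (21,18,has); (22,16,has); (22,17,has); (22,18,has)
final:
nodes: 0:pt, 1:pt, 2:pt, 3:pt, 4:pt, 5:pt, 7:F, 9:pt, 10:pt, 11:pt, 13:F, 14:F, 15:F, 16:pt, 17:pt, 18:pt, 19:F, 20:F, 21:F, 22:F
edges: (7,2,has); (7,3,has); (7,4,hask); (7,5,has); (13,2,has); (13,9,has); (13,10,has); (14,3,has); (14,10,has); (14,11,has); (15,9,has); (15,10,has); (15,11,has); (19,0,has); (19,16,has); (19,18,has); (20,9,has); (20,16,has); (20,17,has); (21,11,has); (21,17,has); (21,18,has); (22,16,has); (22,17,has); (22,18,has)


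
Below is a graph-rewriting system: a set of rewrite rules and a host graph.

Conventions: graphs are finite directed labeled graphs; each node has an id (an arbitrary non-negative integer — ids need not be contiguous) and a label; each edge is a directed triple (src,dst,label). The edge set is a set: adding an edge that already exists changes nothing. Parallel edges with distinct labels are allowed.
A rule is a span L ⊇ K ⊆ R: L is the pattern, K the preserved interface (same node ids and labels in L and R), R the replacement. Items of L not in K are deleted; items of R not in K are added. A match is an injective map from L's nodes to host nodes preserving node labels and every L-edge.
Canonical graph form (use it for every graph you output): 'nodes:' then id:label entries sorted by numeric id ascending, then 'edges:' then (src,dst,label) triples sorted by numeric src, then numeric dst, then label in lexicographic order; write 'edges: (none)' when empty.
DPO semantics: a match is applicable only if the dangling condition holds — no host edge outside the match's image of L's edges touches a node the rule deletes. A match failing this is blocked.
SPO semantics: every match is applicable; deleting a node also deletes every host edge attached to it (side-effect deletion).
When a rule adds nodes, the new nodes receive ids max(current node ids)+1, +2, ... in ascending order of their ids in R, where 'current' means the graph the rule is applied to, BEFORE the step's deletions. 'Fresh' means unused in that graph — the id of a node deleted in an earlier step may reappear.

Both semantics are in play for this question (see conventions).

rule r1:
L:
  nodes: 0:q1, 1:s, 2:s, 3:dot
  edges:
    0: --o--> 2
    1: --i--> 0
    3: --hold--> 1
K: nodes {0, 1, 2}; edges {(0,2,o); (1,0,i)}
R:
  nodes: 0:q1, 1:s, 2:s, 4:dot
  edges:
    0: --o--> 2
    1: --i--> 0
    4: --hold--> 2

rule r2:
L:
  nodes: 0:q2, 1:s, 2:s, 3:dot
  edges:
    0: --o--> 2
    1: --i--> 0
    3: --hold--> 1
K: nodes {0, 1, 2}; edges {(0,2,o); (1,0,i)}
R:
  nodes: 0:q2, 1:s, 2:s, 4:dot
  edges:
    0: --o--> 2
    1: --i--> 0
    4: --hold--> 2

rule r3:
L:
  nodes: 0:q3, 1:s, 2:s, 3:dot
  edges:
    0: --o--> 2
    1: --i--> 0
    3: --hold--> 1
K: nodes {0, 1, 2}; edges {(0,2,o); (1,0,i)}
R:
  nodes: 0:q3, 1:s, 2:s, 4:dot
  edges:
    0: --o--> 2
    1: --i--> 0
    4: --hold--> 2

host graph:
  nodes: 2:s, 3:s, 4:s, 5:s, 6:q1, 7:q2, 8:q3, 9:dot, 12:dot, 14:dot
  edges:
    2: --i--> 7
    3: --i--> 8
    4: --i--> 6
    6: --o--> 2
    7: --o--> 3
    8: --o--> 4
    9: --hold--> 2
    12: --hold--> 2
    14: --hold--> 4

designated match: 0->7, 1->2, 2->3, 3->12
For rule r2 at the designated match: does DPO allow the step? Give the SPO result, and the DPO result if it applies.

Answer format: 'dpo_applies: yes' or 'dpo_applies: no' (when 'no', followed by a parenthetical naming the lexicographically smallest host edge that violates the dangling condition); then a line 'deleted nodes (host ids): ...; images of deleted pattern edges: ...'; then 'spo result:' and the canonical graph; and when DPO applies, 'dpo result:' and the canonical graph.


dpo_applies: yes
deleted nodes (host ids): 12; images of deleted pattern edges: (12,2,hold)
spo result:
nodes: 2:s, 3:s, 4:s, 5:s, 6:q1, 7:q2, 8:q3, 9:dot, 14:dot, 15:dot
edges: (2,7,i); (3,8,i); (4,6,i); (6,2,o); (7,3,o); (8,4,o); (9,2,hold); (14,4,hold); (15,3,hold)
dpo result:
nodes: 2:s, 3:s, 4:s, 5:s, 6:q1, 7:q2, 8:q3, 9:dot, 14:dot, 15:dot
edges: (2,7,i); (3,8,i); (4,6,i); (6,2,o); (7,3,o); (8,4,o); (9,2,hold); (14,4,hold); (15,3,hold)


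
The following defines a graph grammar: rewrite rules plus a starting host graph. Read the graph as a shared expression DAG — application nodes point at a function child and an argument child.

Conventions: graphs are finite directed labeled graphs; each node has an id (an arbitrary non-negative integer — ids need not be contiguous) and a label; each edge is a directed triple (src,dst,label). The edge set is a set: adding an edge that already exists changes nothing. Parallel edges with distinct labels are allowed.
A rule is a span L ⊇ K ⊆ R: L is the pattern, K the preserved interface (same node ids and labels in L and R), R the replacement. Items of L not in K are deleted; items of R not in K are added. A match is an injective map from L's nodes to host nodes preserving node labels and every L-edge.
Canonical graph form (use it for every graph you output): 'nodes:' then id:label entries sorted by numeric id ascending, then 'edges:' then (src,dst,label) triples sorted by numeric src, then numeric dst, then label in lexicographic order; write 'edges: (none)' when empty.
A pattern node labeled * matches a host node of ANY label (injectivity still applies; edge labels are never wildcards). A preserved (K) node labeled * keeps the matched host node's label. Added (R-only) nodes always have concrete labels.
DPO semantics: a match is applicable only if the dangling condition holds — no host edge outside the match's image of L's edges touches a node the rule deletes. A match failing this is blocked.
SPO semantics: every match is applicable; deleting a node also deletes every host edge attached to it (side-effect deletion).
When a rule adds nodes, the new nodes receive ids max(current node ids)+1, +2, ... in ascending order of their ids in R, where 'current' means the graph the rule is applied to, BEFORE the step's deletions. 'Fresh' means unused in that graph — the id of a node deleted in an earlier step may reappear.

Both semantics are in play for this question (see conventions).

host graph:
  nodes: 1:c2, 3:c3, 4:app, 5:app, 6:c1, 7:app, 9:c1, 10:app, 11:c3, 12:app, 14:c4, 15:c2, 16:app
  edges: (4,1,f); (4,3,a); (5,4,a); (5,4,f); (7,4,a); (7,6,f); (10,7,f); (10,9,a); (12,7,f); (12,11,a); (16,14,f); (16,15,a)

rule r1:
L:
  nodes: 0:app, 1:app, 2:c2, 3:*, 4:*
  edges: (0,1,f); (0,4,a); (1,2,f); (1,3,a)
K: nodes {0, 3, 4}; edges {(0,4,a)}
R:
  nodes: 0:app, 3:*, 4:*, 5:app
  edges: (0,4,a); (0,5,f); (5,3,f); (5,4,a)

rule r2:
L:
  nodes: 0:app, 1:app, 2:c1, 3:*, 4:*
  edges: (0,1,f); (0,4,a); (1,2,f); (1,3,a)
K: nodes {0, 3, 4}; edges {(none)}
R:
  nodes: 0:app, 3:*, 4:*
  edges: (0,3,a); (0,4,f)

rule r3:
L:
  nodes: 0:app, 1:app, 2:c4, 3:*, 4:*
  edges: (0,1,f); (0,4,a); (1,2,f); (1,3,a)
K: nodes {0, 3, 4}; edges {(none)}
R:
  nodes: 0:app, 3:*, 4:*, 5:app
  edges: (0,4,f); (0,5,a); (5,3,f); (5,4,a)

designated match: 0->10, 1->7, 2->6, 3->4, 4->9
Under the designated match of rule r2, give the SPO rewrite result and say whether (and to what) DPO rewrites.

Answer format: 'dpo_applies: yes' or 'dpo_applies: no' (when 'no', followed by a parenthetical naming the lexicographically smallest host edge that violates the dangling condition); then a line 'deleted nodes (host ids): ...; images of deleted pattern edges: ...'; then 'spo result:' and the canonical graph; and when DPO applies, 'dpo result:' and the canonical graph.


dpo_applies: no
(the rule deletes node 7, which keeps host edge (12,7,f) outside the match image — the dangling condition fails, DPO blocks; SPO proceeds and side-deletes such edges)
deleted nodes (host ids): 6, 7; images of deleted pattern edges: (7,4,a); (7,6,f); (10,7,f); (10,9,a)
spo result:
nodes: 1:c2, 3:c3, 4:app, 5:app, 9:c1, 10:app, 11:c3, 12:app, 14:c4, 15:c2, 16:app
edges: (4,1,f); (4,3,a); (5,4,a); (5,4,f); (10,4,a); (10,9,f); (12,11,a); (16,14,f); (16,15,a)


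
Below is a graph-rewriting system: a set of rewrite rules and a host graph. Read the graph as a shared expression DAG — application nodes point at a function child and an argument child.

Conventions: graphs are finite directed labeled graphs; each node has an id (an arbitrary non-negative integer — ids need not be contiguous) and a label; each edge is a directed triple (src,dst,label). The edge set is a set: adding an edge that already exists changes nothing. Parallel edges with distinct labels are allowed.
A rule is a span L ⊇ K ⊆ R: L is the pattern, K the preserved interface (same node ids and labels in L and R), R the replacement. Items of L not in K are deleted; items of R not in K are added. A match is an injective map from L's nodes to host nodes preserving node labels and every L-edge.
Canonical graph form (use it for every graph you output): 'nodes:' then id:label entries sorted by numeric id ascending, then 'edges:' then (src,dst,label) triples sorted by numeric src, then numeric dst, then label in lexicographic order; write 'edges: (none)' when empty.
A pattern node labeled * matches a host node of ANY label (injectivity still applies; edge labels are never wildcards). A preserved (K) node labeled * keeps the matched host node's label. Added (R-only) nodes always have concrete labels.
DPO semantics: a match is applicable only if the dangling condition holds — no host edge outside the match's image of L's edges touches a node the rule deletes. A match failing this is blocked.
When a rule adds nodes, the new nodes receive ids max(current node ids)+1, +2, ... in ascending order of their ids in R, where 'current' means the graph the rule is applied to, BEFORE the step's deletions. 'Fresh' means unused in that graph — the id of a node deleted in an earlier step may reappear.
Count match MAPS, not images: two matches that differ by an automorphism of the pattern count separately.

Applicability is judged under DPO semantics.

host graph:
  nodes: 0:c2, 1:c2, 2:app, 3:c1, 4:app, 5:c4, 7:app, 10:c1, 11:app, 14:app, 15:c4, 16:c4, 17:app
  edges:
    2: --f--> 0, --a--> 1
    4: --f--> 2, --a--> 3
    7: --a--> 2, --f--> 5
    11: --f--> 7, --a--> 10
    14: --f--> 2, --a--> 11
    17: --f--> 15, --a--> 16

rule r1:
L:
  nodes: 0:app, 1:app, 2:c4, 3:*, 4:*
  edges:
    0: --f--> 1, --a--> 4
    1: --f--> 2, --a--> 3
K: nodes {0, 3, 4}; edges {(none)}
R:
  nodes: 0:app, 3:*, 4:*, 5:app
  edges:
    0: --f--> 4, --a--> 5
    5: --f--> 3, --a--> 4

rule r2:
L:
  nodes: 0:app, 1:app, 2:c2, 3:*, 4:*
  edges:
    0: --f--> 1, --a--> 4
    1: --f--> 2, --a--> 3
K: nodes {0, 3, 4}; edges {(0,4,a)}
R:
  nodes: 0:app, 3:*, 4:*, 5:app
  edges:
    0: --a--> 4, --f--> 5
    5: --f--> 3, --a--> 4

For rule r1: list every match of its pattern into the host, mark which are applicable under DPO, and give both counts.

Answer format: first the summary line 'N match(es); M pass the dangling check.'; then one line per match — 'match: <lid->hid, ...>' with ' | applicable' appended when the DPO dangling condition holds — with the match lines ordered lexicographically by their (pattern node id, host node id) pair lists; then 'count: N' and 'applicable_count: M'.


1 match(es); 1 pass the dangling check.
match: 0->11, 1->7, 2->5, 3->2, 4->10 | applicable
count: 1
applicable_count: 1


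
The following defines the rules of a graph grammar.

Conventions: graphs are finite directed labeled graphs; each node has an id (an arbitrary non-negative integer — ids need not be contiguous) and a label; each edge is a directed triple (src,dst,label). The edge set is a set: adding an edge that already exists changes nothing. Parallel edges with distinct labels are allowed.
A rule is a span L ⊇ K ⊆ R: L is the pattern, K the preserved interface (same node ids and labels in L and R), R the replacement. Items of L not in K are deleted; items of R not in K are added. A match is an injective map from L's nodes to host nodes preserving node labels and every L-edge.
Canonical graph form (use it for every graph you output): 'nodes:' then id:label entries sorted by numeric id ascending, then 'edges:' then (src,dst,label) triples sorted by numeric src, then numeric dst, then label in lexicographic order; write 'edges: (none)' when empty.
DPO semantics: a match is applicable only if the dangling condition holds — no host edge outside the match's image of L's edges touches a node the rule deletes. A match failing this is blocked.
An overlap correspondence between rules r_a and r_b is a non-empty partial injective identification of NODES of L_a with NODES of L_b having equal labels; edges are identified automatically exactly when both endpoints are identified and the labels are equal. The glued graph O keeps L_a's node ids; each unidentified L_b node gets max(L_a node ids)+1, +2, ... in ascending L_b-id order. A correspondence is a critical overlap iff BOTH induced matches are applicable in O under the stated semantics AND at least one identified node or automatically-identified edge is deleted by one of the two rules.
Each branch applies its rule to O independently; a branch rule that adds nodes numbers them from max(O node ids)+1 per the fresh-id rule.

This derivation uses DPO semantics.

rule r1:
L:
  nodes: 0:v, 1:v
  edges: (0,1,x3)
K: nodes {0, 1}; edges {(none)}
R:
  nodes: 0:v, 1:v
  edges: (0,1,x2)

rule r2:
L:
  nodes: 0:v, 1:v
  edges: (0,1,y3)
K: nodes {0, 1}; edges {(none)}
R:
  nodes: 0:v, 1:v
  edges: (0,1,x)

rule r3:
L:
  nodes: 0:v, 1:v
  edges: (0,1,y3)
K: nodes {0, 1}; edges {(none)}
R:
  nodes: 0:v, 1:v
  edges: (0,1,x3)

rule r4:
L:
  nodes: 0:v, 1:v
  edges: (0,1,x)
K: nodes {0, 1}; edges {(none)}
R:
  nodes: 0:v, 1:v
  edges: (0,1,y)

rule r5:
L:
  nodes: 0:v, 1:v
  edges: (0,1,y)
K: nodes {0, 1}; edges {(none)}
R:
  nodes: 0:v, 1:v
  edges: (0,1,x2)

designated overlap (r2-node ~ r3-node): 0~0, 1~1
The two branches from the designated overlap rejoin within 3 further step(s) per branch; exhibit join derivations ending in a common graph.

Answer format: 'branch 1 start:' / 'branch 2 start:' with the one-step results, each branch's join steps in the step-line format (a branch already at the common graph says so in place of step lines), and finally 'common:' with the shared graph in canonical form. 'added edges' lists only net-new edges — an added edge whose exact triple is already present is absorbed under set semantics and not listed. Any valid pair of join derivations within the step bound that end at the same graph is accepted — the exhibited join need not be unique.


branch 1 start:
nodes: 0:v, 1:v
edges: (0,1,x)
branch 2 start:
nodes: 0:v, 1:v
edges: (0,1,x3)
branch 1 step 1: rule r4; match: 0->0, 1->1; deleted nodes (none); deleted edges (0,1,x); added nodes (none); added edges (0,1,y); result: nodes: 0:v, 1:v edges: (0,1,y)
branch 1 step 2: rule r5; match: 0->0, 1->1; deleted nodes (none); deleted edges (0,1,y); added nodes (none); added edges (0,1,x2); result: nodes: 0:v, 1:v edges: (0,1,x2)
branch 2 step 1: rule r1; match: 0->0, 1->1; deleted nodes (none); deleted edges (0,1,x3); added nodes (none); added edges (0,1,x2); result: nodes: 0:v, 1:v edges: (0,1,x2)
common:
nodes: 0:v, 1:v
edges: (0,1,x2)
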